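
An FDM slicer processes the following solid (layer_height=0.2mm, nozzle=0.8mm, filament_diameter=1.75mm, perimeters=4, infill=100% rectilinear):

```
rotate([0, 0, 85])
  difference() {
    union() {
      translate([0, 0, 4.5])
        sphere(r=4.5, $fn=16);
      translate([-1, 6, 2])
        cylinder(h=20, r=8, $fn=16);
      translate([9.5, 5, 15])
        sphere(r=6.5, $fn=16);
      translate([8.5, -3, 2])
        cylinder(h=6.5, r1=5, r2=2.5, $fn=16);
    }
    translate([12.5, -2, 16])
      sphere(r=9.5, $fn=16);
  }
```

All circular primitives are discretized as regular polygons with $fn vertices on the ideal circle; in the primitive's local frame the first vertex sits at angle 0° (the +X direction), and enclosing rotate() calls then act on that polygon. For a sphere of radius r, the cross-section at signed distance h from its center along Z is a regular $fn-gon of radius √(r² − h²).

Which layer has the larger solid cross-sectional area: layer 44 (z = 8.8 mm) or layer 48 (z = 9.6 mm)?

layer 48 (z = 9.6 mm)

Layer 44 (z = 8.8): the r=4.5 sphere contributes a regular 16-gon of circumradius √(4.5²−4.3²) = 1.327 (area = (16/2)·1.327²·sin(360°/16) = 5.39 mm²); the r=8 cylinder at (-1, 6) contributes a regular 16-gon of circumradius 8 (area = (16/2)·8.000²·sin(360°/16) = 195.93 mm²); the sphere at (9.5, 5): section is a regular 16-gon, circumradius = √(r²−h²) = √(6.5²−6.2²) = 1.952 (area = (16/2)·1.952²·sin(360°/16) = 11.66 mm²); the cone at (8.5, -3) is not intersected at this z (z outside [2, 8.5]); Combining (union): the regions partially overlap — summed areas 212.99 mm² minus the doubly-counted overlap 5.39 mm² gives 207.60 mm² — area = 207.60 mm²; the r=9.5 sphere at (12.5, -2) contributes a regular 16-gon of circumradius √(9.5²−7.2²) = 6.198 (area = (16/2)·6.198²·sin(360°/16) = 117.59 mm²); After the difference (first − rest): starting from that combined region (207.60 mm²), the r=9.5 sphere at (12.5, -2) partially overlaps it — only the 0.64 mm² overlap (of its 117.59 mm²) is removed, clipping the outline — area = 206.96 mm²; (whole slice rotated 85° about Z — lengths, areas and connectivity unchanged). So its area = 206.96 mm². Layer 48 (z = 9.6): the sphere is absent (|z−center|=5.100 > r=4.5); the cylinder at (-1, 6): section is a regular 16-gon, circumradius r=8 (area = (16/2)·8.000²·sin(360°/16) = 195.93 mm²); the r=6.5 sphere at (9.5, 5) contributes a regular 16-gon of circumradius √(6.5²−5.4²) = 3.618 (area = (16/2)·3.618²·sin(360°/16) = 40.07 mm²); the cone at (8.5, -3) is not intersected at this z (z outside [2, 8.5]); Merging all regions: the regions partially overlap — summed areas 236.01 mm² minus the doubly-counted overlap 2.55 mm² gives 233.46 mm² — area = 233.46 mm²; the sphere at (12.5, -2): section is a regular 16-gon, circumradius = √(r²−h²) = √(9.5²−6.4²) = 7.021 (area = (16/2)·7.021²·sin(360°/16) = 150.90 mm²); Taking the first minus the rest: starting from that combined region (233.46 mm²), the r=9.5 sphere at (12.5, -2) partially overlaps it — only the 13.27 mm² overlap (of its 150.90 mm²) is removed, clipping the outline — area = 220.19 mm²; (whole slice rotated 85° about Z — lengths, areas and connectivity unchanged). So its area = 220.19 mm². Layer 48 is larger (220.19 vs 206.96 mm²).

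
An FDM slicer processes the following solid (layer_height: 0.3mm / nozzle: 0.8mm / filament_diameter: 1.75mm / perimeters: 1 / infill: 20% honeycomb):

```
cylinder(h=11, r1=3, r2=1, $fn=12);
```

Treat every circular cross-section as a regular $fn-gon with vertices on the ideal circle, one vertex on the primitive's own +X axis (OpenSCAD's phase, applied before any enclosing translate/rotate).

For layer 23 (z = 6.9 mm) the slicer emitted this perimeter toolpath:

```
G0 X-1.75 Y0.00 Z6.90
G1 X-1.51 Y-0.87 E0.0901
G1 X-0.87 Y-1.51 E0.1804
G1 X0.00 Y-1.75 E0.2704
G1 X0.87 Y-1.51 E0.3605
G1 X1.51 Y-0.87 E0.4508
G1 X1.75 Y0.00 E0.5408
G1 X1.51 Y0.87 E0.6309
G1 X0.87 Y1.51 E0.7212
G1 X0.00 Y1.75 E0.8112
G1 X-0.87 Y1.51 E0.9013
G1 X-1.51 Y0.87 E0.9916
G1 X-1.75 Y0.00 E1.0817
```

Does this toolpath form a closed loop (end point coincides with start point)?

Start point (G0): (-1.75, 0.00). End point (last G1): the path returns to the start — closed.

yes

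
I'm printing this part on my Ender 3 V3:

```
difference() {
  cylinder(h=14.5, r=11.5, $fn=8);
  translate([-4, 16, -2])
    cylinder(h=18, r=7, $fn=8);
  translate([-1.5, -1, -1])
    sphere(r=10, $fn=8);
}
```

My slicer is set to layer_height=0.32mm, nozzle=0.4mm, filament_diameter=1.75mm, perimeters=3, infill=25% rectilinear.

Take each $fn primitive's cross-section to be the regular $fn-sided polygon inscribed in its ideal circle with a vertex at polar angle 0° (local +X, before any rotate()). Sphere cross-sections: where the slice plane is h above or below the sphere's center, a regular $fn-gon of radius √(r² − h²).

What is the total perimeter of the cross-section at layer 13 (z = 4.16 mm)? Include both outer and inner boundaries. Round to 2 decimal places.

At z = 4.16 mm: the r=11.5 cylinder contributes a regular 8-gon of circumradius 11.5 (perimeter = 2·8·11.500·sin(180°/8) = 70.41 mm); the r=7 cylinder at (-4, 16) contributes a regular 8-gon of circumradius 7 (perimeter = 2·8·7.000·sin(180°/8) = 42.86 mm); the sphere at (-1.5, -1): section is a regular 8-gon, circumradius = √(r²−h²) = √(10²−5.16²) = 8.566 (perimeter = 2·8·8.566·sin(180°/8) = 52.45 mm); After the difference (first − rest): starting from the r=11.5 cylinder, the r=7 cylinder at (-4, 16) partially overlaps it — only the 4.23 mm² overlap (of its 138.59 mm²) is removed, clipping the outline; the r=10 sphere at (-1.5, -1) lies wholly inside it (removes its full 207.53 mm² and its 52.45 mm outline becomes a hole wall) — boundary (outer + 1 inner loop) = 122.89 mm. Overall, the cross-section is one region with 1 hole. Total boundary length (outer + inner) = 122.89 mm.

122.89 mm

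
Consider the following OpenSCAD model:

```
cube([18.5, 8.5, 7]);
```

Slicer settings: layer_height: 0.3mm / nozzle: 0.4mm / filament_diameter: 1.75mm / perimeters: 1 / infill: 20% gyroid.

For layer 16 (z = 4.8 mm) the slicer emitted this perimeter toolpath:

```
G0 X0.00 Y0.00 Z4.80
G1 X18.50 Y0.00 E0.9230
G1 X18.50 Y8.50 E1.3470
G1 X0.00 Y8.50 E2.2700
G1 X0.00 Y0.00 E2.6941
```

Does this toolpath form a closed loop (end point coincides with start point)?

yes

Start point (G0): (0.00, 0.00). End point (last G1): the path returns to the start — closed.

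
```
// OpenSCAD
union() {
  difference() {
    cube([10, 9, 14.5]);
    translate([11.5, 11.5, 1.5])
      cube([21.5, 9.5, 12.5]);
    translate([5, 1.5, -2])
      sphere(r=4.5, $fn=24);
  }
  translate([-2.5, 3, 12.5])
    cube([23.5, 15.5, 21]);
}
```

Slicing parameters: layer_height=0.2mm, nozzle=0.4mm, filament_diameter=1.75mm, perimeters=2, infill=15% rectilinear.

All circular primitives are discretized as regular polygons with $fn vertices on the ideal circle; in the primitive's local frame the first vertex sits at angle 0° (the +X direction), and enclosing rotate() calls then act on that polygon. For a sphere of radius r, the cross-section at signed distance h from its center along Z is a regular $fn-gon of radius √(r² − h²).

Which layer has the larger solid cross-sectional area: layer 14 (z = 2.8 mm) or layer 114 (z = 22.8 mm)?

layer 114 (z = 22.8 mm)

Layer 14 (z = 2.8): the cube (footprint 10×9) is included at this height (area 90.00 mm²); the cube at (11.5, 11.5) (footprint 21.5×9.5) is included at this height (area 204.25 mm²); the sphere at (5, 1.5) is absent (|z−center|=4.800 > r=4.5); After the difference (first − rest): starting from the 10×9 cube (90.00 mm²), the 21.5×9.5 cube at (11.5, 11.5) misses the remaining region (no effect) — area = 90.00 mm²; the cube at (-2.5, 3) is not intersected at this z (z outside [12.5, 33.5]); Combining (union): only that combined region is present, so the union is just that shape — area = 90.00 mm². So its area = 90.00 mm². Layer 114 (z = 22.8): the cube is absent (z outside [0, 14.5]); the cube at (11.5, 11.5) is absent (z outside [1.5, 14]); the sphere at (5, 1.5) does not reach this height (|z−center|=24.800 > r=4.5); Subtracting the remaining from the first: the first operand is absent here, so nothing remains; the 23.5×15.5 cube at (-2.5, 3) contributes its full rectangle (area 364.25 mm²); Combining (union): only the 23.5×15.5 cube at (-2.5, 3) is present, so the union is just that shape — area = 364.25 mm². So its area = 364.25 mm². Layer 114 is larger (364.25 vs 90.00 mm²).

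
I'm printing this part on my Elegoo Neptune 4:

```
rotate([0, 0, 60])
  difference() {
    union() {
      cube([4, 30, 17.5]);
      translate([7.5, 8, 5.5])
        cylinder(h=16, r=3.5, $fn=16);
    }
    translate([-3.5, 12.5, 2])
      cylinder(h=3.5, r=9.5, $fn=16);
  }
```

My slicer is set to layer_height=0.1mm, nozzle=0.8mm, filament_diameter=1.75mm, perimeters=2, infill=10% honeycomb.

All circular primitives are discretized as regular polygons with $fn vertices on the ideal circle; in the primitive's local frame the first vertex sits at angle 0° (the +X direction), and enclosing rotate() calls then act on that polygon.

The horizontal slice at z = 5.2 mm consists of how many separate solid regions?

At z = 5.2 mm: the 4×30 cube contributes its full rectangle; the cylinder at (7.5, 8) does not reach this height (z outside [5.5, 21.5]); Taking the union: only the 4×30 cube is present, so the union is just that shape — 1 connected region; the cylinder at (-3.5, 12.5): section is a regular 16-gon, circumradius r=9.5; Subtracting the remaining from the first: starting from that combined region, the r=9.5 cylinder at (-3.5, 12.5) partially overlaps it — only the 59.73 mm² overlap (of its 276.30 mm²) is removed, clipping the outline — 2 connected regions; (rotated 60° about Z; rotation is an isometry so areas/perimeters/island counts are preserved). The result has 2 disconnected regions.

2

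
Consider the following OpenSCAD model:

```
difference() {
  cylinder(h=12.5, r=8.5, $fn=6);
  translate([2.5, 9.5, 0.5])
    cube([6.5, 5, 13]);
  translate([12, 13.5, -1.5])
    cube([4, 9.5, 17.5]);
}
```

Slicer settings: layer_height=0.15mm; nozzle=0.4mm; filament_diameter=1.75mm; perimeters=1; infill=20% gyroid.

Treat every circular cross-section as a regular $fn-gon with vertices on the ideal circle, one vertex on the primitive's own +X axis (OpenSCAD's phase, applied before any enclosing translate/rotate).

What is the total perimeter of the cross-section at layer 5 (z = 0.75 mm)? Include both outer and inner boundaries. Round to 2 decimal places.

51.00 mm

At z = 0.75 mm: the r=8.5 cylinder gives a regular 6-gon of circumradius 8.5 (constant along its height) (perimeter = 2·6·8.500·sin(180°/6) = 51.00 mm); the 6.5×5 cube at (2.5, 9.5) contributes its full rectangle (perimeter 23.00 mm); the 4×9.5 cube at (12, 13.5) contributes its full rectangle (perimeter 27.00 mm); After the difference (first − rest): starting from the r=8.5 cylinder, the 6.5×5 cube at (2.5, 9.5) misses the remaining region (no effect); the 4×9.5 cube at (12, 13.5) misses the remaining region (no effect) — boundary = 51.00 mm. Overall, the cross-section is a single solid region. Total boundary length (outer) = 51.00 mm.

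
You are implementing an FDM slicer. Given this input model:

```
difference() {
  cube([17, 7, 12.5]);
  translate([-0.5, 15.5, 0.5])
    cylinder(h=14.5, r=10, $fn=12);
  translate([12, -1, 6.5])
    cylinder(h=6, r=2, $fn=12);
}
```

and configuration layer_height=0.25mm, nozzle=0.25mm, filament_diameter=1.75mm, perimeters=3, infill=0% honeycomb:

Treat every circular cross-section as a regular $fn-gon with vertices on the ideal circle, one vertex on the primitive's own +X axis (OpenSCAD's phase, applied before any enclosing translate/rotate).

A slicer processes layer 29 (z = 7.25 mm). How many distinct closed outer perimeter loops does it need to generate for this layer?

1

At z = 7.25 mm: the 17×7 cube contributes its full rectangle; the r=10 cylinder at (-0.5, 15.5) contributes a regular 12-gon of circumradius 10; the r=2 cylinder at (12, -1) contributes a regular 12-gon of circumradius 2; After the difference (first − rest): starting from the 17×7 cube, the r=10 cylinder at (-0.5, 15.5) partially overlaps it — only the 3.45 mm² overlap (of its 300.00 mm²) is removed, clipping the outline; the r=2 cylinder at (12, -1) partially overlaps it — only the 2.27 mm² overlap (of its 12.00 mm²) is removed, clipping the outline — 1 connected region. The result has 1 disconnected region.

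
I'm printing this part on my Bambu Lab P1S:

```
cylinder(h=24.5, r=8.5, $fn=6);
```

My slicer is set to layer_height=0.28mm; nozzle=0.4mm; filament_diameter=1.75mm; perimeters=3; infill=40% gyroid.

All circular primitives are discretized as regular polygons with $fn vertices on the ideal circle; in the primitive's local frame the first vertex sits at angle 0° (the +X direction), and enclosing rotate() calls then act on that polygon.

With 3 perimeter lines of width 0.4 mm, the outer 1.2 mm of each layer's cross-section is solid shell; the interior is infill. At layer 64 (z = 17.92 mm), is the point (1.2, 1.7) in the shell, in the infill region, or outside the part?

infill

At z = 17.92 mm: the r=8.5 cylinder contributes a regular 6-gon of circumradius 8.5. Overall, the cross-section is a single solid region. The nearest boundary edge runs (8.50, 0.00)→(4.25, 7.36); distance from the point to it = 5.47 mm. The point is inside the cross-section and 5.47 mm from the nearest boundary — more than the 1.2 mm shell width (3 × 0.4), so it's in the infill interior.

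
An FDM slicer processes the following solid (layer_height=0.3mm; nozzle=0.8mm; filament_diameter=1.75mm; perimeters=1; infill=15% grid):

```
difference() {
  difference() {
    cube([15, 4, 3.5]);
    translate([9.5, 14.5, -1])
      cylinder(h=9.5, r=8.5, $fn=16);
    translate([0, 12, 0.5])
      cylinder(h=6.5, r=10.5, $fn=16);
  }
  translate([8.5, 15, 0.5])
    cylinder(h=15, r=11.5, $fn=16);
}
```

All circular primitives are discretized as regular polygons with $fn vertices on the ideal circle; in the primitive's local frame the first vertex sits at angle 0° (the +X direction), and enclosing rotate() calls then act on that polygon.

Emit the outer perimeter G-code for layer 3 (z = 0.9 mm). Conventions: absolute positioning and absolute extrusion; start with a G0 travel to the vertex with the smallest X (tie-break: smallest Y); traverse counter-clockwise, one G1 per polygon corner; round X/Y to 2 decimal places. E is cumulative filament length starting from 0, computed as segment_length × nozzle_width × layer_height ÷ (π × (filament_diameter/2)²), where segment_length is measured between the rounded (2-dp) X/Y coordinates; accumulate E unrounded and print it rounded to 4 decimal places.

G0 X0.00 Y0.00 Z0.90
G1 X15.00 Y0.00 E1.4967
G1 X15.00 Y4.00 E1.8958
G1 X11.01 Y4.00 E2.2940
G1 X8.50 Y3.50 E2.5493
G1 X6.43 Y3.91 E2.7599
G1 X4.02 Y2.30 E3.0491
G1 X0.00 Y1.50 E3.4581
G1 X0.00 Y0.00 E3.6077

At z = 0.9 mm: the cube is present — its section is the full 15×4 rectangle; the cylinder at (9.5, 14.5): section is a regular 16-gon, circumradius r=8.5; the r=10.5 cylinder at (0, 12) contributes a regular 16-gon of circumradius 10.5; Subtracting the remaining from the first: starting from the 15×4 cube, the r=8.5 cylinder at (9.5, 14.5) misses the remaining region (no effect); the r=10.5 cylinder at (0, 12) partially overlaps it — only the 10.60 mm² overlap (of its 337.53 mm²) is removed, clipping the outline — 1 connected region; the cylinder at (8.5, 15): section is a regular 16-gon, circumradius r=11.5; Taking the first minus the rest: starting from the result so far, the r=11.5 cylinder at (8.5, 15) partially overlaps it — only the 1.23 mm² overlap (of its 404.88 mm²) is removed, clipping the outline — 1 connected region. The outline is a single polygon with 8 vertices. Extrusion per mm of travel: 0.8 × 0.3 / (π × 0.875²) = 0.099780. Accumulating E over each segment gives final E = 3.6077.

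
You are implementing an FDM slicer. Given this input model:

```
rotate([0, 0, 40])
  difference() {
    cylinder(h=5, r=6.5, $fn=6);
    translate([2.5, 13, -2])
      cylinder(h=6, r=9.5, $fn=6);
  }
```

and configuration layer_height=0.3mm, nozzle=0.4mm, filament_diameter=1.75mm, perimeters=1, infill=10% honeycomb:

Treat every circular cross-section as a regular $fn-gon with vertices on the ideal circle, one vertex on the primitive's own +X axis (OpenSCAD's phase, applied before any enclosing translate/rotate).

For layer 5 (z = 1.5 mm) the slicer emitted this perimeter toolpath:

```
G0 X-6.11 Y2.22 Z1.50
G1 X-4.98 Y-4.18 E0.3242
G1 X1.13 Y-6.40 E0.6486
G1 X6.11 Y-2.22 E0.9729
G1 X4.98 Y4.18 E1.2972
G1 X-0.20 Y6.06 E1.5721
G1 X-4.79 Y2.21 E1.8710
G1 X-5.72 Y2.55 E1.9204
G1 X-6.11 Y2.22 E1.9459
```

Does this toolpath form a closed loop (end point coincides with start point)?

Start point (G0): (-6.11, 2.22). End point (last G1): the path returns to the start — closed.

yes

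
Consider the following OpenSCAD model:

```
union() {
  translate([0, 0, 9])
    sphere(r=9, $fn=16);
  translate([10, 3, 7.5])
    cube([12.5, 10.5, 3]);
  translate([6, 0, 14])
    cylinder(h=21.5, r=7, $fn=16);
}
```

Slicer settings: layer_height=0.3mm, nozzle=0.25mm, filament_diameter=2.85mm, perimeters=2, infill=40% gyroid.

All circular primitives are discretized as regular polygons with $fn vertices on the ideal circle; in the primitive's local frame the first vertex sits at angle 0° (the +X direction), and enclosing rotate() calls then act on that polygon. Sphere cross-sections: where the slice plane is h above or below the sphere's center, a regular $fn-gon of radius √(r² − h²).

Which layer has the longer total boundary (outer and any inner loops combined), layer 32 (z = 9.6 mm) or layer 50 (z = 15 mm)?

Layer 32 (z = 9.6): the sphere: section is a regular 16-gon, circumradius = √(r²−h²) = √(9²−0.6²) = 8.980 (perimeter = 2·16·8.980·sin(180°/16) = 56.06 mm); the 12.5×10.5 cube at (10, 3) contributes its full rectangle (perimeter 46.00 mm); the cylinder at (6, 0) is not intersected at this z (z outside [14, 35.5]); Merging all regions: the 2 present regions are separate (no shared area or edge), so areas and boundary lengths simply add and each stays a separate island — boundary = 102.06 mm. So its perimeter = 102.06 mm. Layer 50 (z = 15): the r=9 sphere contributes a regular 16-gon of circumradius √(9²−6²) = 6.708 (perimeter = 2·16·6.708·sin(180°/16) = 41.88 mm); the cube at (10, 3) does not reach this height (z outside [7.5, 10.5]); the r=7 cylinder at (6, 0) gives a regular 16-gon of circumradius 7 (constant along its height) (perimeter = 2·16·7.000·sin(180°/16) = 43.70 mm); Combining (union): the regions partially overlap (shared area 65.27 mm²), so the edge portions inside another operand are dropped and the merged outline is re-measured after clipping — boundary = 55.30 mm. So its perimeter = 55.30 mm. Layer 32 is larger (102.06 vs 55.30 mm).

layer 32 (z = 9.6 mm)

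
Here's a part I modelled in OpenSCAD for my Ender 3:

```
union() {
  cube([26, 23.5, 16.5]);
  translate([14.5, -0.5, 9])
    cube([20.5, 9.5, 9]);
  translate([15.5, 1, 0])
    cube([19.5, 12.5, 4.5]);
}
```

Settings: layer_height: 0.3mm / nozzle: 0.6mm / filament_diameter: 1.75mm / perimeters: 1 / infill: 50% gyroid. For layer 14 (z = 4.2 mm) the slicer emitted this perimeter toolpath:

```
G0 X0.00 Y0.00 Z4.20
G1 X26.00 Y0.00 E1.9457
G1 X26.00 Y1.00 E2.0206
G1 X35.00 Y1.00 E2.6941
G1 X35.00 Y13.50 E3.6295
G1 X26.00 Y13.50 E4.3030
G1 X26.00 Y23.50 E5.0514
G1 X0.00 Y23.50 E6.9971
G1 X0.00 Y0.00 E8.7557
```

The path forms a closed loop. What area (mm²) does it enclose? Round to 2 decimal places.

723.50 mm²

Apply the shoelace formula to the sequence of (X, Y) vertices; enclosed area = 723.50 mm².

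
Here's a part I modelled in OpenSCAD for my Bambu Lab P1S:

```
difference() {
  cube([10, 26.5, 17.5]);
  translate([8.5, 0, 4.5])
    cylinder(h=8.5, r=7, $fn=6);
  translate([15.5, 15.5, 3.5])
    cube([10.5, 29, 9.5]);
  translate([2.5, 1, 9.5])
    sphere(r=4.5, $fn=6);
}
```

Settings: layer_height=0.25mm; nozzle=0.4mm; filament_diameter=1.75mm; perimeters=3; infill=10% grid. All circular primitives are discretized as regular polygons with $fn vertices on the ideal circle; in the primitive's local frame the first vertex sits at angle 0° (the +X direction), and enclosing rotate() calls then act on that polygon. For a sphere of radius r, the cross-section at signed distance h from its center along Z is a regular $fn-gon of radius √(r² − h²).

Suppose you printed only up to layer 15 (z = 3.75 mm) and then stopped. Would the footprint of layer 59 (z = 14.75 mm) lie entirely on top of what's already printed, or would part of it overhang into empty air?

entirely on top

Compare the two slices. At z = 3.75: the cube (footprint 10×26.5) is included at this height (area 265.00 mm²); the cylinder at (8.5, 0) is not intersected at this z (z outside [4.5, 13]); the cube at (15.5, 15.5) is present — its section is the full 10.5×29 rectangle (area 304.50 mm²); the sphere at (2.5, 1) is absent (|z−center|=5.750 > r=4.5); After the difference (first − rest): starting from the 10×26.5 cube (265.00 mm²), the 10.5×29 cube at (15.5, 15.5) misses the remaining region (no effect) — area = 265.00 mm². At z = 14.75: the cube is present — its section is the full 10×26.5 rectangle (area 265.00 mm²); the cylinder at (8.5, 0) does not reach this height (z outside [4.5, 13]); the cube at (15.5, 15.5) does not reach this height (z outside [3.5, 13]); the sphere at (2.5, 1) is absent (|z−center|=5.250 > r=4.5); Taking the first minus the rest: none of the subtracted shapes is present at this height, so the 10×26.5 cube is unchanged — area = 265.00 mm². Checking containment: the cross-section at z = 14.75 is a subset of the cross-section at z = 3.75.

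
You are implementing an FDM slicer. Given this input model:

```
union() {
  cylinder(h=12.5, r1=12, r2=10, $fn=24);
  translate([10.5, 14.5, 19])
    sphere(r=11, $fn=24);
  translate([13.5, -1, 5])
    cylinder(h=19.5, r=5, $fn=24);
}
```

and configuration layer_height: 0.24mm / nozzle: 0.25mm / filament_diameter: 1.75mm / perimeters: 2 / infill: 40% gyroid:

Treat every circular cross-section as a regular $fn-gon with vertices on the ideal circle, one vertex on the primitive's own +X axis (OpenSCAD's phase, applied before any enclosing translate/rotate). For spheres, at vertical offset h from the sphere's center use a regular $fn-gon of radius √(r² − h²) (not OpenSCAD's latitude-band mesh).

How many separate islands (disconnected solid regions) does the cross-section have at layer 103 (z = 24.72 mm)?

At z = 24.72 mm: the cone does not reach this height (z outside [0, 12.5]); the r=11 sphere at (10.5, 14.5) contributes a regular 24-gon of circumradius √(11²−5.72²) = 9.396; the cylinder at (13.5, -1) is absent (z outside [5, 24.5]); Combining (union): only the r=11 sphere at (10.5, 14.5) is present, so the union is just that shape — 1 connected region. Overall, the cross-section is a single solid region. Island count = 1.

1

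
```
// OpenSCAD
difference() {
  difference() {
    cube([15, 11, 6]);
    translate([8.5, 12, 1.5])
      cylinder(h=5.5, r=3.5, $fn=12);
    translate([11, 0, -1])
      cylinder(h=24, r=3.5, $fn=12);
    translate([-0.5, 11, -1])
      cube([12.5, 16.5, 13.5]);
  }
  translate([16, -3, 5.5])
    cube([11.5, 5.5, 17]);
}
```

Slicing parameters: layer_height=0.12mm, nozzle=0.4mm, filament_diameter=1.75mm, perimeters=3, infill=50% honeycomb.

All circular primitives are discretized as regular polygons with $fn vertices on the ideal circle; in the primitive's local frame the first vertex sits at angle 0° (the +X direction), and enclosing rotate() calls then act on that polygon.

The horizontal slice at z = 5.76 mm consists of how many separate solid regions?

At z = 5.76 mm: the cube (footprint 15×11) is included at this height; the r=3.5 cylinder at (8.5, 12) contributes a regular 12-gon of circumradius 3.5; the r=3.5 cylinder at (11, 0) gives a regular 12-gon of circumradius 3.5 (constant along its height); the cube at (-0.5, 11) is present — its section is the full 12.5×16.5 rectangle; After the difference (first − rest): starting from the 15×11 cube, the r=3.5 cylinder at (8.5, 12) partially overlaps it — only the 11.64 mm² overlap (of its 36.75 mm²) is removed, clipping the outline; the r=3.5 cylinder at (11, 0) partially overlaps it — only the 18.38 mm² overlap (of its 36.75 mm²) is removed, clipping the outline; the 12.5×16.5 cube at (-0.5, 11) misses the remaining region (no effect) — 1 connected region; the 11.5×5.5 cube at (16, -3) contributes its full rectangle; Subtracting the remaining from the first: starting from that combined region, the 11.5×5.5 cube at (16, -3) misses the remaining region (no effect) — 1 connected region. The result has 1 disconnected region.

1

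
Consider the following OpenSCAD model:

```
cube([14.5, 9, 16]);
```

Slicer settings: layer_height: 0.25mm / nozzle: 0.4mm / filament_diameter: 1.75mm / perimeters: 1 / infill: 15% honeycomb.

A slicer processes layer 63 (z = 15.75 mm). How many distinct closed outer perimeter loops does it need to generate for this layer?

1

At z = 15.75 mm: the cube (footprint 14.5×9) is included at this height. The result has 1 disconnected region.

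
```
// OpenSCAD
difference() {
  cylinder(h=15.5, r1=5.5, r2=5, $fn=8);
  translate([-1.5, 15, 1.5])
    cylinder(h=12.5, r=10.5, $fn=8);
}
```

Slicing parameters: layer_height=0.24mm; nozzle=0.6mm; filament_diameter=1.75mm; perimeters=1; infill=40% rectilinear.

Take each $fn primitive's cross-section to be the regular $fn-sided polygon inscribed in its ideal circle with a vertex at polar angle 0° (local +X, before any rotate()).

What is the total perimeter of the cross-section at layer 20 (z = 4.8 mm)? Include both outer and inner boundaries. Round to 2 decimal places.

At z = 4.8 mm: the cone (r1=5.5→r2=5) has section circumradius 5.345 here — a regular 8-gon (perimeter = 2·8·5.345·sin(180°/8) = 32.73 mm); the r=10.5 cylinder at (-1.5, 15) gives a regular 8-gon of circumradius 10.5 (constant along its height) (perimeter = 2·8·10.500·sin(180°/8) = 64.29 mm); Subtracting the remaining from the first: starting from the cone, the r=10.5 cylinder at (-1.5, 15) partially overlaps it — only the 0.40 mm² overlap (of its 311.83 mm²) is removed, clipping the outline — boundary = 32.73 mm. Overall, the cross-section is a single solid region. Total boundary length (outer) = 32.73 mm.

32.73 mm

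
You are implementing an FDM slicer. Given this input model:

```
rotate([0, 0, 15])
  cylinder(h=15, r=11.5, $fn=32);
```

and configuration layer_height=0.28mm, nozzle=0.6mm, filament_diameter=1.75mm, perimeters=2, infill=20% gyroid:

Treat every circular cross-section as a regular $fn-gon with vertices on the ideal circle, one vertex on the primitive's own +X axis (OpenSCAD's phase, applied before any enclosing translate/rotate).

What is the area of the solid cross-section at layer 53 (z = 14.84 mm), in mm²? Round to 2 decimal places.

At z = 14.84 mm: the r=11.5 cylinder gives a regular 32-gon of circumradius 11.5 (constant along its height) (area = (32/2)·11.500²·sin(360°/32) = 412.81 mm²); (whole slice rotated 15° about Z — lengths, areas and connectivity unchanged). Overall, the cross-section is a single solid region. Net area = 412.81 mm².

412.81 mm²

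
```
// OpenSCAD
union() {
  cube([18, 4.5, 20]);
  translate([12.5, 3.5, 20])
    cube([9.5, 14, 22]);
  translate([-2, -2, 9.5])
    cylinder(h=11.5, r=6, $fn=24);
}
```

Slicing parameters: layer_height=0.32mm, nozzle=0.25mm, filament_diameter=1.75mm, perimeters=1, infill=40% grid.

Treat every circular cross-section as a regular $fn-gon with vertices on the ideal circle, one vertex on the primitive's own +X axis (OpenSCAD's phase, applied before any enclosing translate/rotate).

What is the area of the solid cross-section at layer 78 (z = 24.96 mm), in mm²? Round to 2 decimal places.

133.00 mm²

At z = 24.96 mm: the cube is absent (z outside [0, 20]); the 9.5×14 cube at (12.5, 3.5) contributes its full rectangle (area 133.00 mm²); the cylinder at (-2, -2) is not intersected at this z (z outside [9.5, 21]); Taking the union: only the 9.5×14 cube at (12.5, 3.5) is present, so the union is just that shape — area = 133.00 mm². Overall, the cross-section is a single solid region. Net area = 133.00 mm².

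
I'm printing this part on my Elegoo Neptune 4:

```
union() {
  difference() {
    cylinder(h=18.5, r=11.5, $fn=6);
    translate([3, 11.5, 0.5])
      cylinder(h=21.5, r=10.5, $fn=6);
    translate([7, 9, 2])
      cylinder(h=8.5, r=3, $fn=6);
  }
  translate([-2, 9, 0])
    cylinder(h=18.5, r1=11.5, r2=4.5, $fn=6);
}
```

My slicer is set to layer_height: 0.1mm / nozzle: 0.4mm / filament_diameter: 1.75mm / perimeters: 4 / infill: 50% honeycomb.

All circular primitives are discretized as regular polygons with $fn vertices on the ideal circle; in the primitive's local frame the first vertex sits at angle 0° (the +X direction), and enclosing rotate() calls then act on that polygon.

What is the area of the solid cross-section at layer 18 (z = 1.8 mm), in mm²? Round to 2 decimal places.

495.45 mm²

At z = 1.8 mm: the r=11.5 cylinder gives a regular 6-gon of circumradius 11.5 (constant along its height) (area = (6/2)·11.500²·sin(360°/6) = 343.60 mm²); the cylinder at (3, 11.5): section is a regular 6-gon, circumradius r=10.5 (area = (6/2)·10.500²·sin(360°/6) = 286.44 mm²); the cylinder at (7, 9) is not intersected at this z (z outside [2, 10.5]); After the difference (first − rest): starting from the r=11.5 cylinder (343.60 mm²), the r=10.5 cylinder at (3, 11.5) partially overlaps it — only the 91.53 mm² overlap (of its 286.44 mm²) is removed, clipping the outline — area = 252.06 mm²; the cone at (-2, 9) contributes a regular 6-gon of circumradius 10.819 (interpolated between r1=11.5 and r2=4.5 at t=0.097) (area = (6/2)·10.819²·sin(360°/6) = 304.10 mm²); Merging all regions: the regions partially overlap — summed areas 556.16 mm² minus the doubly-counted overlap 60.72 mm² gives 495.45 mm² — area = 495.45 mm². Overall, the cross-section is a single solid region. Net area = 495.45 mm².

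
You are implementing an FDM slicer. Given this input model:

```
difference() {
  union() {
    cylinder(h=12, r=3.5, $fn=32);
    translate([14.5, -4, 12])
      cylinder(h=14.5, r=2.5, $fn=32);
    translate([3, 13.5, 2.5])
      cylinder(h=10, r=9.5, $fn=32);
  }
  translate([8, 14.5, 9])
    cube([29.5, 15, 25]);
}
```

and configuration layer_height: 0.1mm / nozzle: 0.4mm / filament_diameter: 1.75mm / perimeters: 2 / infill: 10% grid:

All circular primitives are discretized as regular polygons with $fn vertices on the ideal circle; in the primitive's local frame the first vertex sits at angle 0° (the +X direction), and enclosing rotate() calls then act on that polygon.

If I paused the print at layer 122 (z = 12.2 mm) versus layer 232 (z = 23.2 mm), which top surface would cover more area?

Layer 122 (z = 12.2): the cylinder is absent (z outside [0, 12]); the r=2.5 cylinder at (14.5, -4) contributes a regular 32-gon of circumradius 2.5 (area = (32/2)·2.500²·sin(360°/32) = 19.51 mm²); the r=9.5 cylinder at (3, 13.5) gives a regular 32-gon of circumradius 9.5 (constant along its height) (area = (32/2)·9.500²·sin(360°/32) = 281.71 mm²); Merging all regions: the 2 present regions are separate (no shared area or edge), so areas and boundary lengths simply add and each stays a separate island — area = 301.22 mm²; the 29.5×15 cube at (8, 14.5) contributes its full rectangle (area 442.50 mm²); After the difference (first − rest): starting from the result so far (301.22 mm²), the 29.5×15 cube at (8, 14.5) partially overlaps it — only the 20.94 mm² overlap (of its 442.50 mm²) is removed, clipping the outline — area = 280.28 mm². So its area = 280.28 mm². Layer 232 (z = 23.2): the cylinder is absent (z outside [0, 12]); the r=2.5 cylinder at (14.5, -4) gives a regular 32-gon of circumradius 2.5 (constant along its height) (area = (32/2)·2.500²·sin(360°/32) = 19.51 mm²); the cylinder at (3, 13.5) is absent (z outside [2.5, 12.5]); Taking the union: only the r=2.5 cylinder at (14.5, -4) is present, so the union is just that shape — area = 19.51 mm²; the cube at (8, 14.5) (footprint 29.5×15) is included at this height (area 442.50 mm²); After the difference (first − rest): starting from that combined region (19.51 mm²), the 29.5×15 cube at (8, 14.5) misses the remaining region (no effect) — area = 19.51 mm². So its area = 19.51 mm². Layer 122 is larger (280.28 vs 19.51 mm²).

layer 122 (z = 12.2 mm)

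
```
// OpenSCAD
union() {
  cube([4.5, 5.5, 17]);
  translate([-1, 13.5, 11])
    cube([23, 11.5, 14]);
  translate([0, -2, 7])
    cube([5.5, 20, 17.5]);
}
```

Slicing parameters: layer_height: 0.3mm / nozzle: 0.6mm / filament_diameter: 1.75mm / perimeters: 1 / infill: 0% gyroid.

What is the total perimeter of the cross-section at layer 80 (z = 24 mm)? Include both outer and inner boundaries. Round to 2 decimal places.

At z = 24 mm: the cube is not intersected at this z (z outside [0, 17]); the cube at (-1, 13.5) is present — its section is the full 23×11.5 rectangle (perimeter 69.00 mm); the 5.5×20 cube at (0, -2) contributes its full rectangle (perimeter 51.00 mm); Merging all regions: the regions partially overlap (shared area 24.75 mm²), so the edge portions inside another operand are dropped and the merged outline is re-measured after clipping — boundary = 100.00 mm. Overall, the cross-section is a single solid region. Total boundary length (outer) = 100.00 mm.

100.00 mm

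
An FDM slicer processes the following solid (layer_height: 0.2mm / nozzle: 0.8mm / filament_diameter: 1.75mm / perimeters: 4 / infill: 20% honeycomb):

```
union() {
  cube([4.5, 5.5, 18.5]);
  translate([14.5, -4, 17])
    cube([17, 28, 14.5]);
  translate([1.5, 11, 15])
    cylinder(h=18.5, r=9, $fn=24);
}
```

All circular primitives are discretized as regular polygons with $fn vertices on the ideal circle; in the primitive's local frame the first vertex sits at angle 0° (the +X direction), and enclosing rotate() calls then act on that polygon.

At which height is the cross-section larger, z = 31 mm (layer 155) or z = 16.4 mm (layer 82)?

layer 155 (z = 31 mm)

Layer 155 (z = 31): the cube is not intersected at this z (z outside [0, 18.5]); the cube at (14.5, -4) (footprint 17×28) is included at this height (area 476.00 mm²); the cylinder at (1.5, 11): section is a regular 24-gon, circumradius r=9 (area = (24/2)·9.000²·sin(360°/24) = 251.57 mm²); Merging all regions: the 2 present regions are separate (no shared area or edge), so areas and boundary lengths simply add and each stays a separate island — area = 727.57 mm². So its area = 727.57 mm². Layer 82 (z = 16.4): the 4.5×5.5 cube contributes its full rectangle (area 24.75 mm²); the cube at (14.5, -4) is absent (z outside [17, 31.5]); the cylinder at (1.5, 11): section is a regular 24-gon, circumradius r=9 (area = (24/2)·9.000²·sin(360°/24) = 251.57 mm²); Taking the union: the regions partially overlap — summed areas 276.32 mm² minus the doubly-counted overlap 14.95 mm² gives 261.38 mm² — area = 261.38 mm². So its area = 261.38 mm². Layer 155 is larger (727.57 vs 261.38 mm²).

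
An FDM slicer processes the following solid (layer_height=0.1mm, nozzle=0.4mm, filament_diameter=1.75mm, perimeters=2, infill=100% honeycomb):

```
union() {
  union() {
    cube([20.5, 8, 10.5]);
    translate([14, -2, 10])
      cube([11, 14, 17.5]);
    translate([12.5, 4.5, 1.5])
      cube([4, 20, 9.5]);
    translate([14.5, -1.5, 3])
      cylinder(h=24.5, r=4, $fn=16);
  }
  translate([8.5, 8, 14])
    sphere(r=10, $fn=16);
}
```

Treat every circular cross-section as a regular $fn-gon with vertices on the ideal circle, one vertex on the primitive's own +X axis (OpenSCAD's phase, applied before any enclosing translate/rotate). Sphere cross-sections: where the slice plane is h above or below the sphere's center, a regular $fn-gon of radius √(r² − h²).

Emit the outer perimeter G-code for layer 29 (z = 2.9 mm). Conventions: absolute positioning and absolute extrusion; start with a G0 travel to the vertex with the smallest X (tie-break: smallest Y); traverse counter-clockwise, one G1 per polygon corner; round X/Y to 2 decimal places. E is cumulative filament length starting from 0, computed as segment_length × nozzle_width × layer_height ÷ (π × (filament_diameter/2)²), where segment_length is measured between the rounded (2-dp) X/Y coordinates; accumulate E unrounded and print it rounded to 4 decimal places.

G0 X0.00 Y0.00 Z2.90
G1 X20.50 Y0.00 E0.3409
G1 X20.50 Y8.00 E0.4740
G1 X16.50 Y8.00 E0.5405
G1 X16.50 Y24.50 E0.8149
G1 X12.50 Y24.50 E0.8814
G1 X12.50 Y8.00 E1.1558
G1 X0.00 Y8.00 E1.3637
G1 X0.00 Y0.00 E1.4967

At z = 2.9 mm: the cube is present — its section is the full 20.5×8 rectangle; the cube at (14, -2) does not reach this height (z outside [10, 27.5]); the cube at (12.5, 4.5) (footprint 4×20) is included at this height; the cylinder at (14.5, -1.5) does not reach this height (z outside [3, 27.5]); Merging all regions: the regions partially overlap (shared area 14.00 mm²), so overlapping operands fuse into one piece — 1 connected region; the sphere at (8.5, 8) does not reach this height (|z−center|=11.100 > r=10); Merging all regions: only that combined region is present, so the union is just that shape — 1 connected region. The outline is a single polygon with 8 vertices. Extrusion per mm of travel: 0.4 × 0.1 / (π × 0.875²) = 0.016630. Accumulating E over each segment gives final E = 1.4967.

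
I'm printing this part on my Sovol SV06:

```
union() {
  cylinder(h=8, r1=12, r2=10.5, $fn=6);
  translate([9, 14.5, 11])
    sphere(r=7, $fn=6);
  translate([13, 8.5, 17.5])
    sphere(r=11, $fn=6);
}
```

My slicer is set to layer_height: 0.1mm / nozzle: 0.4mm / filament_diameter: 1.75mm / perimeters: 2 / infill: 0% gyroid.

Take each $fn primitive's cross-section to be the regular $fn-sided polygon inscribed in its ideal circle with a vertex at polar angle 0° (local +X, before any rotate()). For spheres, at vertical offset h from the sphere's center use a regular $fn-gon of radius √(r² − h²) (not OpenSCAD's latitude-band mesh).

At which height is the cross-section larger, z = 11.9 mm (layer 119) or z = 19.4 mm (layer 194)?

Layer 119 (z = 11.9): the cone is absent (z outside [0, 8]); the r=7 sphere at (9, 14.5) contributes a regular 6-gon of circumradius √(7²−0.9²) = 6.942 (area = (6/2)·6.942²·sin(360°/6) = 125.20 mm²); the r=11 sphere at (13, 8.5) slices to a regular 6-gon of circumradius 9.468 (√(r²−h²) with h=5.6 from center) (area = (6/2)·9.468²·sin(360°/6) = 232.89 mm²); Taking the union: the regions partially overlap — summed areas 358.09 mm² minus the doubly-counted overlap 68.92 mm² gives 289.17 mm² — area = 289.17 mm². So its area = 289.17 mm². Layer 194 (z = 19.4): the cone is not intersected at this z (z outside [0, 8]); the sphere at (9, 14.5) is absent (|z−center|=8.400 > r=7); the r=11 sphere at (13, 8.5) slices to a regular 6-gon of circumradius 10.835 (√(r²−h²) with h=1.9 from center) (area = (6/2)·10.835²·sin(360°/6) = 304.99 mm²); Taking the union: only the r=11 sphere at (13, 8.5) is present, so the union is just that shape — area = 304.99 mm². So its area = 304.99 mm². Layer 194 is larger (304.99 vs 289.17 mm²).

layer 194 (z = 19.4 mm)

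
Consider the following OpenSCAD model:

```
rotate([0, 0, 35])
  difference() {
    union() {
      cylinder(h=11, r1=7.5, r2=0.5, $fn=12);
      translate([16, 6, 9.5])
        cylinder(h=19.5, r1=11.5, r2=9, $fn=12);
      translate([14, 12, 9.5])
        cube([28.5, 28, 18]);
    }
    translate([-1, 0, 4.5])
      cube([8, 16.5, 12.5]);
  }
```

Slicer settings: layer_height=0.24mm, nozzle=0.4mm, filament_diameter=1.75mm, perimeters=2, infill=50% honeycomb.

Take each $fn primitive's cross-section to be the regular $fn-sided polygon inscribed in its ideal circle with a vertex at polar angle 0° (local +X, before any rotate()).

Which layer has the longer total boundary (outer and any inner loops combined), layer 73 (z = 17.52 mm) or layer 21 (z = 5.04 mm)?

Layer 73 (z = 17.52): the cone does not reach this height (z outside [0, 11]); the cone at (16, 6): at t=0.411 of its height the radius interpolates to r₁+(r₂−r₁)t = 10.472, giving a regular 12-gon of that circumradius (perimeter = 2·12·10.472·sin(180°/12) = 65.05 mm); the 28.5×28 cube at (14, 12) contributes its full rectangle (perimeter 113.00 mm); Merging all regions: the regions partially overlap (shared area 32.86 mm²), so the edge portions inside another operand are dropped and the merged outline is re-measured after clipping — boundary = 151.98 mm; the cube at (-1, 0) is not intersected at this z (z outside [4.5, 17]); Taking the first minus the rest: none of the subtracted shapes is present at this height, so that combined region is unchanged — boundary = 151.98 mm; (rotated 35° about Z; rotation is an isometry so areas/perimeters/island counts are preserved). So its perimeter = 151.98 mm. Layer 21 (z = 5.04): the cone: at t=0.458 of its height the radius interpolates to r₁+(r₂−r₁)t = 4.293, giving a regular 12-gon of that circumradius (perimeter = 2·12·4.293·sin(180°/12) = 26.66 mm); the cone at (16, 6) is not intersected at this z (z outside [9.5, 29]); the cube at (14, 12) is not intersected at this z (z outside [9.5, 27.5]); Combining (union): only the cone is present, so the union is just that shape — boundary = 26.66 mm; the 8×16.5 cube at (-1, 0) contributes its full rectangle (perimeter 49.00 mm); Taking the first minus the rest: starting from that combined region, the 8×16.5 cube at (-1, 0) partially overlaps it — only the 17.98 mm² overlap (of its 132.00 mm²) is removed, clipping the outline — boundary = 28.28 mm; (whole slice rotated 35° about Z — lengths, areas and connectivity unchanged). So its perimeter = 28.28 mm. Layer 73 is larger (151.98 vs 28.28 mm).

layer 73 (z = 17.52 mm)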